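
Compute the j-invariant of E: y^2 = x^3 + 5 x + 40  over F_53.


Delta = -16(4 a^3 + 27 b^2) mod 53 = 29
-1728 * (4 a)^3 = -1728 * (4*5)^3 mod 53 = 43
j = 43 * 29^(-1) mod 53 = 49

j = 49 (mod 53)


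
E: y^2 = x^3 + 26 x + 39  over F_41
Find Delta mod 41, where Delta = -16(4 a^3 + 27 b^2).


4 a^3 + 27 b^2 = 4*26^3 + 27*39^2 = 70304 + 41067 = 111371
Delta = -16 * (111371) = -1781936
Delta mod 41 = 6

Delta = 6 (mod 41)


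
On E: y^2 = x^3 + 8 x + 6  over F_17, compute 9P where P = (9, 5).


k = 9 = 1001_2 (binary, LSB first: 1001)
Double-and-add from P = (9, 5):
  bit 0 = 1: acc = O + (9, 5) = (9, 5)
  bit 1 = 0: acc unchanged = (9, 5)
  bit 2 = 0: acc unchanged = (9, 5)
  bit 3 = 1: acc = (9, 5) + (5, 1) = (4, 0)

9P = (4, 0)


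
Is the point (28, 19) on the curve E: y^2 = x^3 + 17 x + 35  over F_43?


Check whether y^2 = x^3 + 17 x + 35 (mod 43) for (x, y) = (28, 19).
LHS: y^2 = 19^2 mod 43 = 17
RHS: x^3 + 17 x + 35 = 28^3 + 17*28 + 35 mod 43 = 17
LHS = RHS

Yes, on the curve


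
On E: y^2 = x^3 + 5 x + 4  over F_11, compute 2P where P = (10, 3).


Doubling: s = (3 x1^2 + a) / (2 y1)
s = (3*10^2 + 5) / (2*3) mod 11 = 5
x3 = s^2 - 2 x1 mod 11 = 5^2 - 2*10 = 5
y3 = s (x1 - x3) - y1 mod 11 = 5 * (10 - 5) - 3 = 0

2P = (5, 0)


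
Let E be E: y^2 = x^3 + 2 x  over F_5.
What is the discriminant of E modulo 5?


4 a^3 + 27 b^2 = 4*2^3 + 27*0^2 = 32 + 0 = 32
Delta = -16 * (32) = -512
Delta mod 5 = 3

Delta = 3 (mod 5)


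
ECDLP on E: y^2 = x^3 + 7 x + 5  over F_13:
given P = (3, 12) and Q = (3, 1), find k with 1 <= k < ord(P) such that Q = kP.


Enumerate multiples of P until we hit Q = (3, 1):
  1P = (3, 12)
  2P = (10, 3)
  3P = (12, 7)
  4P = (2, 12)
  5P = (8, 1)
  6P = (11, 3)
  7P = (9, 11)
  8P = (5, 10)
  9P = (6, 4)
  10P = (1, 0)
  11P = (6, 9)
  12P = (5, 3)
  13P = (9, 2)
  14P = (11, 10)
  15P = (8, 12)
  16P = (2, 1)
  17P = (12, 6)
  18P = (10, 10)
  19P = (3, 1)
Match found at i = 19.

k = 19


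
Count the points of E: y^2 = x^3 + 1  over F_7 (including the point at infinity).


For each x in F_7, count y with y^2 = x^3 + 0 x + 1 mod 7:
  x = 0: RHS = 1, y in [1, 6]  -> 2 point(s)
  x = 1: RHS = 2, y in [3, 4]  -> 2 point(s)
  x = 2: RHS = 2, y in [3, 4]  -> 2 point(s)
  x = 3: RHS = 0, y in [0]  -> 1 point(s)
  x = 4: RHS = 2, y in [3, 4]  -> 2 point(s)
  x = 5: RHS = 0, y in [0]  -> 1 point(s)
  x = 6: RHS = 0, y in [0]  -> 1 point(s)
Affine points: 11. Add the point at infinity: total = 12.

#E(F_7) = 12


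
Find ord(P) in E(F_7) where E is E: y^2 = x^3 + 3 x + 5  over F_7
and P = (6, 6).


Compute successive multiples of P until we hit O:
  1P = (6, 6)
  2P = (4, 2)
  3P = (1, 4)
  4P = (1, 3)
  5P = (4, 5)
  6P = (6, 1)
  7P = O

ord(P) = 7


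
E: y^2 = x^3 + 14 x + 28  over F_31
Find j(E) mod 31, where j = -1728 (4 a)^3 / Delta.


Delta = -16(4 a^3 + 27 b^2) mod 31 = 17
-1728 * (4 a)^3 = -1728 * (4*14)^3 mod 31 = 8
j = 8 * 17^(-1) mod 31 = 26

j = 26 (mod 31)


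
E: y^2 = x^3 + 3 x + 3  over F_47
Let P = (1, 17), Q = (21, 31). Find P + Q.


P != Q, so use the chord formula.
s = (y2 - y1) / (x2 - x1) = (14) / (20) mod 47 = 43
x3 = s^2 - x1 - x2 mod 47 = 43^2 - 1 - 21 = 41
y3 = s (x1 - x3) - y1 mod 47 = 43 * (1 - 41) - 17 = 2

P + Q = (41, 2)


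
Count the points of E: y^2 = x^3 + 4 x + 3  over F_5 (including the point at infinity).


For each x in F_5, count y with y^2 = x^3 + 4 x + 3 mod 5:
  x = 2: RHS = 4, y in [2, 3]  -> 2 point(s)
Affine points: 2. Add the point at infinity: total = 3.

#E(F_5) = 3


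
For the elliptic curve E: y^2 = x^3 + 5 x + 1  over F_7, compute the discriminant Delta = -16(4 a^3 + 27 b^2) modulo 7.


4 a^3 + 27 b^2 = 4*5^3 + 27*1^2 = 500 + 27 = 527
Delta = -16 * (527) = -8432
Delta mod 7 = 3

Delta = 3 (mod 7)


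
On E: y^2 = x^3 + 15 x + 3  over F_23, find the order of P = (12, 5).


Compute successive multiples of P until we hit O:
  1P = (12, 5)
  2P = (0, 7)
  3P = (4, 9)
  4P = (13, 7)
  5P = (2, 15)
  6P = (10, 16)
  7P = (14, 6)
  8P = (3, 11)
  ... (continuing to 22P)
  22P = O

ord(P) = 22


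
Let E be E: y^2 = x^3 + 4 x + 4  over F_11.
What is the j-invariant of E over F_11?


Delta = -16(4 a^3 + 27 b^2) mod 11 = 3
-1728 * (4 a)^3 = -1728 * (4*4)^3 mod 11 = 7
j = 7 * 3^(-1) mod 11 = 6

j = 6 (mod 11)


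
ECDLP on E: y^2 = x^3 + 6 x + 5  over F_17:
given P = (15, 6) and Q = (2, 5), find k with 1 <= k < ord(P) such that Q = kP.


Enumerate multiples of P until we hit Q = (2, 5):
  1P = (15, 6)
  2P = (2, 5)
Match found at i = 2.

k = 2


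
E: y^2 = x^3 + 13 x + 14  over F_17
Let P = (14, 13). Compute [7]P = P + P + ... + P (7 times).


k = 7 = 111_2 (binary, LSB first: 111)
Double-and-add from P = (14, 13):
  bit 0 = 1: acc = O + (14, 13) = (14, 13)
  bit 1 = 1: acc = (14, 13) + (14, 4) = O
  bit 2 = 1: acc = O + (14, 13) = (14, 13)

7P = (14, 13)


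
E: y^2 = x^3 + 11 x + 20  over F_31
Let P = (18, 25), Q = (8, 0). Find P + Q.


P != Q, so use the chord formula.
s = (y2 - y1) / (x2 - x1) = (6) / (21) mod 31 = 18
x3 = s^2 - x1 - x2 mod 31 = 18^2 - 18 - 8 = 19
y3 = s (x1 - x3) - y1 mod 31 = 18 * (18 - 19) - 25 = 19

P + Q = (19, 19)


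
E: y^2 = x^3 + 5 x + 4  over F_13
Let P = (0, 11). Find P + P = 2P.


Doubling: s = (3 x1^2 + a) / (2 y1)
s = (3*0^2 + 5) / (2*11) mod 13 = 2
x3 = s^2 - 2 x1 mod 13 = 2^2 - 2*0 = 4
y3 = s (x1 - x3) - y1 mod 13 = 2 * (0 - 4) - 11 = 7

2P = (4, 7)


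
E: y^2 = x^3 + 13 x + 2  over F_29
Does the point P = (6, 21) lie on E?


Check whether y^2 = x^3 + 13 x + 2 (mod 29) for (x, y) = (6, 21).
LHS: y^2 = 21^2 mod 29 = 6
RHS: x^3 + 13 x + 2 = 6^3 + 13*6 + 2 mod 29 = 6
LHS = RHS

Yes, on the curve


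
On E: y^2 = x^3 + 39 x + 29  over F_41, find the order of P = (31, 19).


Compute successive multiples of P until we hit O:
  1P = (31, 19)
  2P = (38, 34)
  3P = (36, 23)
  4P = (14, 11)
  5P = (28, 21)
  6P = (28, 20)
  7P = (14, 30)
  8P = (36, 18)
  ... (continuing to 11P)
  11P = O

ord(P) = 11


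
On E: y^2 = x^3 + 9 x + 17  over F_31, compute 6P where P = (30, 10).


k = 6 = 110_2 (binary, LSB first: 011)
Double-and-add from P = (30, 10):
  bit 0 = 0: acc unchanged = O
  bit 1 = 1: acc = O + (16, 17) = (16, 17)
  bit 2 = 1: acc = (16, 17) + (27, 17) = (19, 14)

6P = (19, 14)


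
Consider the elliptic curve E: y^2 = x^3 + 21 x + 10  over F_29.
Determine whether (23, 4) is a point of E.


Check whether y^2 = x^3 + 21 x + 10 (mod 29) for (x, y) = (23, 4).
LHS: y^2 = 4^2 mod 29 = 16
RHS: x^3 + 21 x + 10 = 23^3 + 21*23 + 10 mod 29 = 16
LHS = RHS

Yes, on the curve


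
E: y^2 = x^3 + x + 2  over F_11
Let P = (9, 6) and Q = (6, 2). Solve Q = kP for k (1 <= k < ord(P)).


Enumerate multiples of P until we hit Q = (6, 2):
  1P = (9, 6)
  2P = (8, 7)
  3P = (6, 2)
Match found at i = 3.

k = 3


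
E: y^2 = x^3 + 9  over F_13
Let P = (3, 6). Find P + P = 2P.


Doubling: s = (3 x1^2 + a) / (2 y1)
s = (3*3^2 + 0) / (2*6) mod 13 = 12
x3 = s^2 - 2 x1 mod 13 = 12^2 - 2*3 = 8
y3 = s (x1 - x3) - y1 mod 13 = 12 * (3 - 8) - 6 = 12

2P = (8, 12)


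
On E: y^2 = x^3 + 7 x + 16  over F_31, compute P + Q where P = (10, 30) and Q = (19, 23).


P != Q, so use the chord formula.
s = (y2 - y1) / (x2 - x1) = (24) / (9) mod 31 = 13
x3 = s^2 - x1 - x2 mod 31 = 13^2 - 10 - 19 = 16
y3 = s (x1 - x3) - y1 mod 31 = 13 * (10 - 16) - 30 = 16

P + Q = (16, 16)


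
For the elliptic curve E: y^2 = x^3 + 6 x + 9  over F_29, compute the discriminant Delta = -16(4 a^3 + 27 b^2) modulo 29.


4 a^3 + 27 b^2 = 4*6^3 + 27*9^2 = 864 + 2187 = 3051
Delta = -16 * (3051) = -48816
Delta mod 29 = 20

Delta = 20 (mod 29)


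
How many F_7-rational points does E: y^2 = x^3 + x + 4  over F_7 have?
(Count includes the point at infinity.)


For each x in F_7, count y with y^2 = x^3 + 1 x + 4 mod 7:
  x = 0: RHS = 4, y in [2, 5]  -> 2 point(s)
  x = 2: RHS = 0, y in [0]  -> 1 point(s)
  x = 4: RHS = 2, y in [3, 4]  -> 2 point(s)
  x = 5: RHS = 1, y in [1, 6]  -> 2 point(s)
  x = 6: RHS = 2, y in [3, 4]  -> 2 point(s)
Affine points: 9. Add the point at infinity: total = 10.

#E(F_7) = 10


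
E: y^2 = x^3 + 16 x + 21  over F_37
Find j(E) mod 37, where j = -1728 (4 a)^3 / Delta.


Delta = -16(4 a^3 + 27 b^2) mod 37 = 2
-1728 * (4 a)^3 = -1728 * (4*16)^3 mod 37 = 26
j = 26 * 2^(-1) mod 37 = 13

j = 13 (mod 37)


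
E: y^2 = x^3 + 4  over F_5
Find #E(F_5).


For each x in F_5, count y with y^2 = x^3 + 0 x + 4 mod 5:
  x = 0: RHS = 4, y in [2, 3]  -> 2 point(s)
  x = 1: RHS = 0, y in [0]  -> 1 point(s)
  x = 3: RHS = 1, y in [1, 4]  -> 2 point(s)
Affine points: 5. Add the point at infinity: total = 6.

#E(F_5) = 6


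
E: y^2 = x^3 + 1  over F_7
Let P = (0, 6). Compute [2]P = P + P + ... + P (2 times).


k = 2 = 10_2 (binary, LSB first: 01)
Double-and-add from P = (0, 6):
  bit 0 = 0: acc unchanged = O
  bit 1 = 1: acc = O + (0, 1) = (0, 1)

2P = (0, 1)


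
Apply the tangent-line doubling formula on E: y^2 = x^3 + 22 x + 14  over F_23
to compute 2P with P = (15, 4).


Doubling: s = (3 x1^2 + a) / (2 y1)
s = (3*15^2 + 22) / (2*4) mod 23 = 21
x3 = s^2 - 2 x1 mod 23 = 21^2 - 2*15 = 20
y3 = s (x1 - x3) - y1 mod 23 = 21 * (15 - 20) - 4 = 6

2P = (20, 6)


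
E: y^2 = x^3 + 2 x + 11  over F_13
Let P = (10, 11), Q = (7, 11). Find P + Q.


P != Q, so use the chord formula.
s = (y2 - y1) / (x2 - x1) = (0) / (10) mod 13 = 0
x3 = s^2 - x1 - x2 mod 13 = 0^2 - 10 - 7 = 9
y3 = s (x1 - x3) - y1 mod 13 = 0 * (10 - 9) - 11 = 2

P + Q = (9, 2)


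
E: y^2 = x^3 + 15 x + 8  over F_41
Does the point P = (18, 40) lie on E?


Check whether y^2 = x^3 + 15 x + 8 (mod 41) for (x, y) = (18, 40).
LHS: y^2 = 40^2 mod 41 = 1
RHS: x^3 + 15 x + 8 = 18^3 + 15*18 + 8 mod 41 = 1
LHS = RHS

Yes, on the curve


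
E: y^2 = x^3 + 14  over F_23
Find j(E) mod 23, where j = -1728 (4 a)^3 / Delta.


Delta = -16(4 a^3 + 27 b^2) mod 23 = 14
-1728 * (4 a)^3 = -1728 * (4*0)^3 mod 23 = 0
j = 0 * 14^(-1) mod 23 = 0

j = 0 (mod 23)


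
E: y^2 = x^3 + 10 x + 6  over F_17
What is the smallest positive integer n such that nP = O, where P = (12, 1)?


Compute successive multiples of P until we hit O:
  1P = (12, 1)
  2P = (10, 16)
  3P = (13, 15)
  4P = (1, 0)
  5P = (13, 2)
  6P = (10, 1)
  7P = (12, 16)
  8P = O

ord(P) = 8


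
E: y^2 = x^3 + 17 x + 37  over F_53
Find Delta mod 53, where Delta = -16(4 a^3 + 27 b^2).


4 a^3 + 27 b^2 = 4*17^3 + 27*37^2 = 19652 + 36963 = 56615
Delta = -16 * (56615) = -905840
Delta mod 53 = 36

Delta = 36 (mod 53)


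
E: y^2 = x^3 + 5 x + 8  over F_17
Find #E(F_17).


For each x in F_17, count y with y^2 = x^3 + 5 x + 8 mod 17:
  x = 0: RHS = 8, y in [5, 12]  -> 2 point(s)
  x = 2: RHS = 9, y in [3, 14]  -> 2 point(s)
  x = 3: RHS = 16, y in [4, 13]  -> 2 point(s)
  x = 6: RHS = 16, y in [4, 13]  -> 2 point(s)
  x = 8: RHS = 16, y in [4, 13]  -> 2 point(s)
  x = 9: RHS = 0, y in [0]  -> 1 point(s)
  x = 10: RHS = 4, y in [2, 15]  -> 2 point(s)
  x = 11: RHS = 0, y in [0]  -> 1 point(s)
  x = 13: RHS = 9, y in [3, 14]  -> 2 point(s)
  x = 14: RHS = 0, y in [0]  -> 1 point(s)
  x = 16: RHS = 2, y in [6, 11]  -> 2 point(s)
Affine points: 19. Add the point at infinity: total = 20.

#E(F_17) = 20


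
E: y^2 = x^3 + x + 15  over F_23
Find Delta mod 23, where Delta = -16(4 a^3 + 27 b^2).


4 a^3 + 27 b^2 = 4*1^3 + 27*15^2 = 4 + 6075 = 6079
Delta = -16 * (6079) = -97264
Delta mod 23 = 3

Delta = 3 (mod 23)


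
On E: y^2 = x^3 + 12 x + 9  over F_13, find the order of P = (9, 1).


Compute successive multiples of P until we hit O:
  1P = (9, 1)
  2P = (11, 4)
  3P = (5, 5)
  4P = (0, 3)
  5P = (1, 3)
  6P = (12, 3)
  7P = (4, 11)
  8P = (4, 2)
  ... (continuing to 15P)
  15P = O

ord(P) = 15


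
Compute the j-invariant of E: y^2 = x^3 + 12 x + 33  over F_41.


Delta = -16(4 a^3 + 27 b^2) mod 41 = 12
-1728 * (4 a)^3 = -1728 * (4*12)^3 mod 41 = 33
j = 33 * 12^(-1) mod 41 = 13

j = 13 (mod 41)


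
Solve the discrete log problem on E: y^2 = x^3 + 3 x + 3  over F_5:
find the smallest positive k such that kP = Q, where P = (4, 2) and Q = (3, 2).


Enumerate multiples of P until we hit Q = (3, 2):
  1P = (4, 2)
  2P = (3, 2)
Match found at i = 2.

k = 2


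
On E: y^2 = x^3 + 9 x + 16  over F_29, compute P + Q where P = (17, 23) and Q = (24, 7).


P != Q, so use the chord formula.
s = (y2 - y1) / (x2 - x1) = (13) / (7) mod 29 = 6
x3 = s^2 - x1 - x2 mod 29 = 6^2 - 17 - 24 = 24
y3 = s (x1 - x3) - y1 mod 29 = 6 * (17 - 24) - 23 = 22

P + Q = (24, 22)


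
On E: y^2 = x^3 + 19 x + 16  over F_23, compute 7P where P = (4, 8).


k = 7 = 111_2 (binary, LSB first: 111)
Double-and-add from P = (4, 8):
  bit 0 = 1: acc = O + (4, 8) = (4, 8)
  bit 1 = 1: acc = (4, 8) + (1, 6) = (21, 19)
  bit 2 = 1: acc = (21, 19) + (2, 19) = (0, 4)

7P = (0, 4)


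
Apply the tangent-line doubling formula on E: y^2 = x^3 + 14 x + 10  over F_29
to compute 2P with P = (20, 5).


Doubling: s = (3 x1^2 + a) / (2 y1)
s = (3*20^2 + 14) / (2*5) mod 29 = 17
x3 = s^2 - 2 x1 mod 29 = 17^2 - 2*20 = 17
y3 = s (x1 - x3) - y1 mod 29 = 17 * (20 - 17) - 5 = 17

2P = (17, 17)


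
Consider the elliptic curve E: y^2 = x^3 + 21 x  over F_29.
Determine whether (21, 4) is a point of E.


Check whether y^2 = x^3 + 21 x + 0 (mod 29) for (x, y) = (21, 4).
LHS: y^2 = 4^2 mod 29 = 16
RHS: x^3 + 21 x + 0 = 21^3 + 21*21 + 0 mod 29 = 16
LHS = RHS

Yes, on the curve


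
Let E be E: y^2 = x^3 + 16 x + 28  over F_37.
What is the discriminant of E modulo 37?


4 a^3 + 27 b^2 = 4*16^3 + 27*28^2 = 16384 + 21168 = 37552
Delta = -16 * (37552) = -600832
Delta mod 37 = 11

Delta = 11 (mod 37)


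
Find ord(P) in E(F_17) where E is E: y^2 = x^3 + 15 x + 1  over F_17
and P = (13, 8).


Compute successive multiples of P until we hit O:
  1P = (13, 8)
  2P = (16, 11)
  3P = (6, 16)
  4P = (0, 16)
  5P = (8, 2)
  6P = (9, 7)
  7P = (11, 1)
  8P = (1, 0)
  ... (continuing to 16P)
  16P = O

ord(P) = 16


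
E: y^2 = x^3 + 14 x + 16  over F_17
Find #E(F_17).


For each x in F_17, count y with y^2 = x^3 + 14 x + 16 mod 17:
  x = 0: RHS = 16, y in [4, 13]  -> 2 point(s)
  x = 2: RHS = 1, y in [1, 16]  -> 2 point(s)
  x = 3: RHS = 0, y in [0]  -> 1 point(s)
  x = 4: RHS = 0, y in [0]  -> 1 point(s)
  x = 7: RHS = 15, y in [7, 10]  -> 2 point(s)
  x = 9: RHS = 4, y in [2, 15]  -> 2 point(s)
  x = 10: RHS = 0, y in [0]  -> 1 point(s)
  x = 12: RHS = 8, y in [5, 12]  -> 2 point(s)
  x = 13: RHS = 15, y in [7, 10]  -> 2 point(s)
  x = 14: RHS = 15, y in [7, 10]  -> 2 point(s)
  x = 16: RHS = 1, y in [1, 16]  -> 2 point(s)
Affine points: 19. Add the point at infinity: total = 20.

#E(F_17) = 20


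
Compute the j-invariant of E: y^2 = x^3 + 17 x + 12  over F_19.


Delta = -16(4 a^3 + 27 b^2) mod 19 = 16
-1728 * (4 a)^3 = -1728 * (4*17)^3 mod 19 = 1
j = 1 * 16^(-1) mod 19 = 6

j = 6 (mod 19)


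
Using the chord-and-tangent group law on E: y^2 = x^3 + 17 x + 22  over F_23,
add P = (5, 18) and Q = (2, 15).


P != Q, so use the chord formula.
s = (y2 - y1) / (x2 - x1) = (20) / (20) mod 23 = 1
x3 = s^2 - x1 - x2 mod 23 = 1^2 - 5 - 2 = 17
y3 = s (x1 - x3) - y1 mod 23 = 1 * (5 - 17) - 18 = 16

P + Q = (17, 16)


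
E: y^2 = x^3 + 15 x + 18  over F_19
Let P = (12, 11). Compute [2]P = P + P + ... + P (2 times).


k = 2 = 10_2 (binary, LSB first: 01)
Double-and-add from P = (12, 11):
  bit 0 = 0: acc unchanged = O
  bit 1 = 1: acc = O + (4, 3) = (4, 3)

2P = (4, 3)


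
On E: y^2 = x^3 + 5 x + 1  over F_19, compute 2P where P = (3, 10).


Doubling: s = (3 x1^2 + a) / (2 y1)
s = (3*3^2 + 5) / (2*10) mod 19 = 13
x3 = s^2 - 2 x1 mod 19 = 13^2 - 2*3 = 11
y3 = s (x1 - x3) - y1 mod 19 = 13 * (3 - 11) - 10 = 0

2P = (11, 0)


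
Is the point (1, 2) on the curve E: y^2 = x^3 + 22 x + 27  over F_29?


Check whether y^2 = x^3 + 22 x + 27 (mod 29) for (x, y) = (1, 2).
LHS: y^2 = 2^2 mod 29 = 4
RHS: x^3 + 22 x + 27 = 1^3 + 22*1 + 27 mod 29 = 21
LHS != RHS

No, not on the curve


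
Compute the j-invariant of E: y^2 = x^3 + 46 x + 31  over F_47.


Delta = -16(4 a^3 + 27 b^2) mod 47 = 16
-1728 * (4 a)^3 = -1728 * (4*46)^3 mod 47 = 1
j = 1 * 16^(-1) mod 47 = 3

j = 3 (mod 47)


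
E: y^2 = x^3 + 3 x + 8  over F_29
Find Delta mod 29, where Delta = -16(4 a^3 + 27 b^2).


4 a^3 + 27 b^2 = 4*3^3 + 27*8^2 = 108 + 1728 = 1836
Delta = -16 * (1836) = -29376
Delta mod 29 = 1

Delta = 1 (mod 29)


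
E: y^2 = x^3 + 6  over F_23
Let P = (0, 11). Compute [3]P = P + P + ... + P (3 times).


k = 3 = 11_2 (binary, LSB first: 11)
Double-and-add from P = (0, 11):
  bit 0 = 1: acc = O + (0, 11) = (0, 11)
  bit 1 = 1: acc = (0, 11) + (0, 12) = O

3P = O


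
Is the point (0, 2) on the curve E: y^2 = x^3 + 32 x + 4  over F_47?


Check whether y^2 = x^3 + 32 x + 4 (mod 47) for (x, y) = (0, 2).
LHS: y^2 = 2^2 mod 47 = 4
RHS: x^3 + 32 x + 4 = 0^3 + 32*0 + 4 mod 47 = 4
LHS = RHS

Yes, on the curve


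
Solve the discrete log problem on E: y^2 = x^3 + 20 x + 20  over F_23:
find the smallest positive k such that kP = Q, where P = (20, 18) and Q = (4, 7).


Enumerate multiples of P until we hit Q = (4, 7):
  1P = (20, 18)
  2P = (9, 20)
  3P = (10, 22)
  4P = (18, 18)
  5P = (8, 5)
  6P = (4, 7)
Match found at i = 6.

k = 6


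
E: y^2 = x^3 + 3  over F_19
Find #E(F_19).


For each x in F_19, count y with y^2 = x^3 + 0 x + 3 mod 19:
  x = 1: RHS = 4, y in [2, 17]  -> 2 point(s)
  x = 2: RHS = 11, y in [7, 12]  -> 2 point(s)
  x = 3: RHS = 11, y in [7, 12]  -> 2 point(s)
  x = 7: RHS = 4, y in [2, 17]  -> 2 point(s)
  x = 11: RHS = 4, y in [2, 17]  -> 2 point(s)
  x = 14: RHS = 11, y in [7, 12]  -> 2 point(s)
Affine points: 12. Add the point at infinity: total = 13.

#E(F_19) = 13


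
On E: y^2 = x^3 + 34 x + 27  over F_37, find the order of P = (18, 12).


Compute successive multiples of P until we hit O:
  1P = (18, 12)
  2P = (28, 19)
  3P = (0, 8)
  4P = (9, 27)
  5P = (21, 30)
  6P = (34, 3)
  7P = (32, 19)
  8P = (15, 8)
  ... (continuing to 23P)
  23P = O

ord(P) = 23


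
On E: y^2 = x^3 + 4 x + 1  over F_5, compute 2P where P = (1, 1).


Doubling: s = (3 x1^2 + a) / (2 y1)
s = (3*1^2 + 4) / (2*1) mod 5 = 1
x3 = s^2 - 2 x1 mod 5 = 1^2 - 2*1 = 4
y3 = s (x1 - x3) - y1 mod 5 = 1 * (1 - 4) - 1 = 1

2P = (4, 1)


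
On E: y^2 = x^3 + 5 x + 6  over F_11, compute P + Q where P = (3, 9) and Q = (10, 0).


P != Q, so use the chord formula.
s = (y2 - y1) / (x2 - x1) = (2) / (7) mod 11 = 5
x3 = s^2 - x1 - x2 mod 11 = 5^2 - 3 - 10 = 1
y3 = s (x1 - x3) - y1 mod 11 = 5 * (3 - 1) - 9 = 1

P + Q = (1, 1)


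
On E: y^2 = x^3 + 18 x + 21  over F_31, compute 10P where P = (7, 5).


k = 10 = 1010_2 (binary, LSB first: 0101)
Double-and-add from P = (7, 5):
  bit 0 = 0: acc unchanged = O
  bit 1 = 1: acc = O + (18, 15) = (18, 15)
  bit 2 = 0: acc unchanged = (18, 15)
  bit 3 = 1: acc = (18, 15) + (30, 8) = (18, 16)

10P = (18, 16)


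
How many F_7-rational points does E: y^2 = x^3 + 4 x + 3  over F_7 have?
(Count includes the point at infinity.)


For each x in F_7, count y with y^2 = x^3 + 4 x + 3 mod 7:
  x = 1: RHS = 1, y in [1, 6]  -> 2 point(s)
  x = 3: RHS = 0, y in [0]  -> 1 point(s)
  x = 5: RHS = 1, y in [1, 6]  -> 2 point(s)
Affine points: 5. Add the point at infinity: total = 6.

#E(F_7) = 6


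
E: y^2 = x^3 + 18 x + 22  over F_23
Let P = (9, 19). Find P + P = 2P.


Doubling: s = (3 x1^2 + a) / (2 y1)
s = (3*9^2 + 18) / (2*19) mod 23 = 22
x3 = s^2 - 2 x1 mod 23 = 22^2 - 2*9 = 6
y3 = s (x1 - x3) - y1 mod 23 = 22 * (9 - 6) - 19 = 1

2P = (6, 1)


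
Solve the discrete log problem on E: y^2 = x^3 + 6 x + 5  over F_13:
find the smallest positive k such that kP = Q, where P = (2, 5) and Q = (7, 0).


Enumerate multiples of P until we hit Q = (7, 0):
  1P = (2, 5)
  2P = (6, 6)
  3P = (1, 5)
  4P = (10, 8)
  5P = (5, 2)
  6P = (7, 0)
Match found at i = 6.

k = 6


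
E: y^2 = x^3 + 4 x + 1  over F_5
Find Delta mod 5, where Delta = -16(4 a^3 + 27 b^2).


4 a^3 + 27 b^2 = 4*4^3 + 27*1^2 = 256 + 27 = 283
Delta = -16 * (283) = -4528
Delta mod 5 = 2

Delta = 2 (mod 5)


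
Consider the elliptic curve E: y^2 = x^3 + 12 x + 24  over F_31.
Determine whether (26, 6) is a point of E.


Check whether y^2 = x^3 + 12 x + 24 (mod 31) for (x, y) = (26, 6).
LHS: y^2 = 6^2 mod 31 = 5
RHS: x^3 + 12 x + 24 = 26^3 + 12*26 + 24 mod 31 = 25
LHS != RHS

No, not on the curve


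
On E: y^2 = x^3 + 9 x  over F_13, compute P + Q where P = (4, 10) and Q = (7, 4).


P != Q, so use the chord formula.
s = (y2 - y1) / (x2 - x1) = (7) / (3) mod 13 = 11
x3 = s^2 - x1 - x2 mod 13 = 11^2 - 4 - 7 = 6
y3 = s (x1 - x3) - y1 mod 13 = 11 * (4 - 6) - 10 = 7

P + Q = (6, 7)


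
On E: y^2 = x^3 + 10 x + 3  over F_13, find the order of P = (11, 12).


Compute successive multiples of P until we hit O:
  1P = (11, 12)
  2P = (8, 7)
  3P = (4, 4)
  4P = (7, 0)
  5P = (4, 9)
  6P = (8, 6)
  7P = (11, 1)
  8P = O

ord(P) = 8


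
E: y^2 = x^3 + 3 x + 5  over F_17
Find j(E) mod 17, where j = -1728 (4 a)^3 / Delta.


Delta = -16(4 a^3 + 27 b^2) mod 17 = 1
-1728 * (4 a)^3 = -1728 * (4*3)^3 mod 17 = 15
j = 15 * 1^(-1) mod 17 = 15

j = 15 (mod 17)


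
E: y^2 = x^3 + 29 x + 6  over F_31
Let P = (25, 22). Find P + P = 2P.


Doubling: s = (3 x1^2 + a) / (2 y1)
s = (3*25^2 + 29) / (2*22) mod 31 = 1
x3 = s^2 - 2 x1 mod 31 = 1^2 - 2*25 = 13
y3 = s (x1 - x3) - y1 mod 31 = 1 * (25 - 13) - 22 = 21

2P = (13, 21)


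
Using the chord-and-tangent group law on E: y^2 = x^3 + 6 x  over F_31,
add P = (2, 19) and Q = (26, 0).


P != Q, so use the chord formula.
s = (y2 - y1) / (x2 - x1) = (12) / (24) mod 31 = 16
x3 = s^2 - x1 - x2 mod 31 = 16^2 - 2 - 26 = 11
y3 = s (x1 - x3) - y1 mod 31 = 16 * (2 - 11) - 19 = 23

P + Q = (11, 23)


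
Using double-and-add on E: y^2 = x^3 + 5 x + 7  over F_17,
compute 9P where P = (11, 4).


k = 9 = 1001_2 (binary, LSB first: 1001)
Double-and-add from P = (11, 4):
  bit 0 = 1: acc = O + (11, 4) = (11, 4)
  bit 1 = 0: acc unchanged = (11, 4)
  bit 2 = 0: acc unchanged = (11, 4)
  bit 3 = 1: acc = (11, 4) + (13, 12) = (9, 4)

9P = (9, 4)


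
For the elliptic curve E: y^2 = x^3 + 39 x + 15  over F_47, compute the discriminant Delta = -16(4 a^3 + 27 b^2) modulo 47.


4 a^3 + 27 b^2 = 4*39^3 + 27*15^2 = 237276 + 6075 = 243351
Delta = -16 * (243351) = -3893616
Delta mod 47 = 5

Delta = 5 (mod 47)


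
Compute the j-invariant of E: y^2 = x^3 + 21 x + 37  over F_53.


Delta = -16(4 a^3 + 27 b^2) mod 53 = 14
-1728 * (4 a)^3 = -1728 * (4*21)^3 mod 53 = 52
j = 52 * 14^(-1) mod 53 = 34

j = 34 (mod 53)


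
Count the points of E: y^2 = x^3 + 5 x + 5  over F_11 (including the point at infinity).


For each x in F_11, count y with y^2 = x^3 + 5 x + 5 mod 11:
  x = 0: RHS = 5, y in [4, 7]  -> 2 point(s)
  x = 1: RHS = 0, y in [0]  -> 1 point(s)
  x = 2: RHS = 1, y in [1, 10]  -> 2 point(s)
  x = 3: RHS = 3, y in [5, 6]  -> 2 point(s)
  x = 4: RHS = 1, y in [1, 10]  -> 2 point(s)
  x = 5: RHS = 1, y in [1, 10]  -> 2 point(s)
  x = 6: RHS = 9, y in [3, 8]  -> 2 point(s)
  x = 7: RHS = 9, y in [3, 8]  -> 2 point(s)
  x = 9: RHS = 9, y in [3, 8]  -> 2 point(s)
Affine points: 17. Add the point at infinity: total = 18.

#E(F_11) = 18


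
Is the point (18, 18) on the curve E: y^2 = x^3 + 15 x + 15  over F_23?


Check whether y^2 = x^3 + 15 x + 15 (mod 23) for (x, y) = (18, 18).
LHS: y^2 = 18^2 mod 23 = 2
RHS: x^3 + 15 x + 15 = 18^3 + 15*18 + 15 mod 23 = 22
LHS != RHS

No, not on the curve


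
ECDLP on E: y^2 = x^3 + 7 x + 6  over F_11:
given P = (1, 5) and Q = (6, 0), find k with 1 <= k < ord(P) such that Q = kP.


Enumerate multiples of P until we hit Q = (6, 0):
  1P = (1, 5)
  2P = (10, 8)
  3P = (5, 1)
  4P = (6, 0)
Match found at i = 4.

k = 4


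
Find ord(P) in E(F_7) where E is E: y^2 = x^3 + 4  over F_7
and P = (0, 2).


Compute successive multiples of P until we hit O:
  1P = (0, 2)
  2P = (0, 5)
  3P = O

ord(P) = 3


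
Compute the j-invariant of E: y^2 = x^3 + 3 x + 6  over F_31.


Delta = -16(4 a^3 + 27 b^2) mod 31 = 18
-1728 * (4 a)^3 = -1728 * (4*3)^3 mod 31 = 29
j = 29 * 18^(-1) mod 31 = 24

j = 24 (mod 31)


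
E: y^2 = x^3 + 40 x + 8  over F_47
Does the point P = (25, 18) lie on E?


Check whether y^2 = x^3 + 40 x + 8 (mod 47) for (x, y) = (25, 18).
LHS: y^2 = 18^2 mod 47 = 42
RHS: x^3 + 40 x + 8 = 25^3 + 40*25 + 8 mod 47 = 42
LHS = RHS

Yes, on the curve


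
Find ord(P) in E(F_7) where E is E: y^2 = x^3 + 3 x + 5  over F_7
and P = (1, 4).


Compute successive multiples of P until we hit O:
  1P = (1, 4)
  2P = (6, 1)
  3P = (4, 2)
  4P = (4, 5)
  5P = (6, 6)
  6P = (1, 3)
  7P = O

ord(P) = 7


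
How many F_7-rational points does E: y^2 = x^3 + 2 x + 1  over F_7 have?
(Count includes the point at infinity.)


For each x in F_7, count y with y^2 = x^3 + 2 x + 1 mod 7:
  x = 0: RHS = 1, y in [1, 6]  -> 2 point(s)
  x = 1: RHS = 4, y in [2, 5]  -> 2 point(s)
Affine points: 4. Add the point at infinity: total = 5.

#E(F_7) = 5


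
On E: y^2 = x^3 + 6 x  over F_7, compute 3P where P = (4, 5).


k = 3 = 11_2 (binary, LSB first: 11)
Double-and-add from P = (4, 5):
  bit 0 = 1: acc = O + (4, 5) = (4, 5)
  bit 1 = 1: acc = (4, 5) + (1, 0) = (4, 2)

3P = (4, 2)


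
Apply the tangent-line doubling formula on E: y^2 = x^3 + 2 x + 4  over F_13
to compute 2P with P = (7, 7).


Doubling: s = (3 x1^2 + a) / (2 y1)
s = (3*7^2 + 2) / (2*7) mod 13 = 6
x3 = s^2 - 2 x1 mod 13 = 6^2 - 2*7 = 9
y3 = s (x1 - x3) - y1 mod 13 = 6 * (7 - 9) - 7 = 7

2P = (9, 7)


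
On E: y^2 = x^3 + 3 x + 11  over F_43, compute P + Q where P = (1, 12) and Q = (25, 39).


P != Q, so use the chord formula.
s = (y2 - y1) / (x2 - x1) = (27) / (24) mod 43 = 28
x3 = s^2 - x1 - x2 mod 43 = 28^2 - 1 - 25 = 27
y3 = s (x1 - x3) - y1 mod 43 = 28 * (1 - 27) - 12 = 34

P + Q = (27, 34)


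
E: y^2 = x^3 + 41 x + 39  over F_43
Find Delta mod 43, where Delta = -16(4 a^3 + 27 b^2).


4 a^3 + 27 b^2 = 4*41^3 + 27*39^2 = 275684 + 41067 = 316751
Delta = -16 * (316751) = -5068016
Delta mod 43 = 7

Delta = 7 (mod 43)


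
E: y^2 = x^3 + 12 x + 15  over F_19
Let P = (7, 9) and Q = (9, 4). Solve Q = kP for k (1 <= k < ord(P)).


Enumerate multiples of P until we hit Q = (9, 4):
  1P = (7, 9)
  2P = (16, 16)
  3P = (2, 16)
  4P = (15, 6)
  5P = (1, 3)
  6P = (12, 5)
  7P = (9, 4)
Match found at i = 7.

k = 7


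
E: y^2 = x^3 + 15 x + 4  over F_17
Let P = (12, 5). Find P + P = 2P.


Doubling: s = (3 x1^2 + a) / (2 y1)
s = (3*12^2 + 15) / (2*5) mod 17 = 9
x3 = s^2 - 2 x1 mod 17 = 9^2 - 2*12 = 6
y3 = s (x1 - x3) - y1 mod 17 = 9 * (12 - 6) - 5 = 15

2P = (6, 15)


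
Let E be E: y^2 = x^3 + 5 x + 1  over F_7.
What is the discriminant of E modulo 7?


4 a^3 + 27 b^2 = 4*5^3 + 27*1^2 = 500 + 27 = 527
Delta = -16 * (527) = -8432
Delta mod 7 = 3

Delta = 3 (mod 7)


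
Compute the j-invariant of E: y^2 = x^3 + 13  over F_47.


Delta = -16(4 a^3 + 27 b^2) mod 47 = 30
-1728 * (4 a)^3 = -1728 * (4*0)^3 mod 47 = 0
j = 0 * 30^(-1) mod 47 = 0

j = 0 (mod 47)


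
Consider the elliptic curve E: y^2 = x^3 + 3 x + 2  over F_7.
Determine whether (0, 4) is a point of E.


Check whether y^2 = x^3 + 3 x + 2 (mod 7) for (x, y) = (0, 4).
LHS: y^2 = 4^2 mod 7 = 2
RHS: x^3 + 3 x + 2 = 0^3 + 3*0 + 2 mod 7 = 2
LHS = RHS

Yes, on the curve


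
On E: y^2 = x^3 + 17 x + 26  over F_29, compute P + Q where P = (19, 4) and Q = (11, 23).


P != Q, so use the chord formula.
s = (y2 - y1) / (x2 - x1) = (19) / (21) mod 29 = 23
x3 = s^2 - x1 - x2 mod 29 = 23^2 - 19 - 11 = 6
y3 = s (x1 - x3) - y1 mod 29 = 23 * (19 - 6) - 4 = 5

P + Q = (6, 5)


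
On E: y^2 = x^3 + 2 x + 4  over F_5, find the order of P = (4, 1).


Compute successive multiples of P until we hit O:
  1P = (4, 1)
  2P = (2, 4)
  3P = (0, 3)
  4P = (0, 2)
  5P = (2, 1)
  6P = (4, 4)
  7P = O

ord(P) = 7


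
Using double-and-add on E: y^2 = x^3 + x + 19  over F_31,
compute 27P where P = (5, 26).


k = 27 = 11011_2 (binary, LSB first: 11011)
Double-and-add from P = (5, 26):
  bit 0 = 1: acc = O + (5, 26) = (5, 26)
  bit 1 = 1: acc = (5, 26) + (18, 17) = (16, 15)
  bit 2 = 0: acc unchanged = (16, 15)
  bit 3 = 1: acc = (16, 15) + (14, 7) = (17, 12)
  bit 4 = 1: acc = (17, 12) + (3, 24) = (13, 20)

27P = (13, 20)


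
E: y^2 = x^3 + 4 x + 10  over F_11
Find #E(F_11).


For each x in F_11, count y with y^2 = x^3 + 4 x + 10 mod 11:
  x = 1: RHS = 4, y in [2, 9]  -> 2 point(s)
  x = 2: RHS = 4, y in [2, 9]  -> 2 point(s)
  x = 3: RHS = 5, y in [4, 7]  -> 2 point(s)
  x = 5: RHS = 1, y in [1, 10]  -> 2 point(s)
  x = 8: RHS = 4, y in [2, 9]  -> 2 point(s)
  x = 9: RHS = 5, y in [4, 7]  -> 2 point(s)
  x = 10: RHS = 5, y in [4, 7]  -> 2 point(s)
Affine points: 14. Add the point at infinity: total = 15.

#E(F_11) = 15


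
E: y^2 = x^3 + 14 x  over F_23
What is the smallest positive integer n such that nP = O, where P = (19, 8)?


Compute successive multiples of P until we hit O:
  1P = (19, 8)
  2P = (9, 2)
  3P = (11, 6)
  4P = (6, 1)
  5P = (7, 2)
  6P = (3, 0)
  7P = (7, 21)
  8P = (6, 22)
  ... (continuing to 12P)
  12P = O

ord(P) = 12


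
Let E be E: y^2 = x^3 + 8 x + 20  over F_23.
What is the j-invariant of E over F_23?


Delta = -16(4 a^3 + 27 b^2) mod 23 = 6
-1728 * (4 a)^3 = -1728 * (4*8)^3 mod 23 = 21
j = 21 * 6^(-1) mod 23 = 15

j = 15 (mod 23)


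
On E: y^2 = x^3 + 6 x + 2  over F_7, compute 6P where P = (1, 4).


k = 6 = 110_2 (binary, LSB first: 011)
Double-and-add from P = (1, 4):
  bit 0 = 0: acc unchanged = O
  bit 1 = 1: acc = O + (2, 1) = (2, 1)
  bit 2 = 1: acc = (2, 1) + (0, 3) = (6, 3)

6P = (6, 3)


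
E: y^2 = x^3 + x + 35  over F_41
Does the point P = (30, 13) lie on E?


Check whether y^2 = x^3 + 1 x + 35 (mod 41) for (x, y) = (30, 13).
LHS: y^2 = 13^2 mod 41 = 5
RHS: x^3 + 1 x + 35 = 30^3 + 1*30 + 35 mod 41 = 5
LHS = RHS

Yes, on the curve


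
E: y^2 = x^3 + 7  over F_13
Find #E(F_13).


For each x in F_13, count y with y^2 = x^3 + 0 x + 7 mod 13:
  x = 7: RHS = 12, y in [5, 8]  -> 2 point(s)
  x = 8: RHS = 12, y in [5, 8]  -> 2 point(s)
  x = 11: RHS = 12, y in [5, 8]  -> 2 point(s)
Affine points: 6. Add the point at infinity: total = 7.

#E(F_13) = 7


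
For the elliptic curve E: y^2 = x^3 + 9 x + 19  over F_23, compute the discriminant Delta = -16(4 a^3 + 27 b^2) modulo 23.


4 a^3 + 27 b^2 = 4*9^3 + 27*19^2 = 2916 + 9747 = 12663
Delta = -16 * (12663) = -202608
Delta mod 23 = 22

Delta = 22 (mod 23)


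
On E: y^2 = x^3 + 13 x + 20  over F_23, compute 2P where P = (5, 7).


Doubling: s = (3 x1^2 + a) / (2 y1)
s = (3*5^2 + 13) / (2*7) mod 23 = 3
x3 = s^2 - 2 x1 mod 23 = 3^2 - 2*5 = 22
y3 = s (x1 - x3) - y1 mod 23 = 3 * (5 - 22) - 7 = 11

2P = (22, 11)


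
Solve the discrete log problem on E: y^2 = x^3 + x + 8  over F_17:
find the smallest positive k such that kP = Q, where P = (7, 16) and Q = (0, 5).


Enumerate multiples of P until we hit Q = (0, 5):
  1P = (7, 16)
  2P = (5, 6)
  3P = (13, 5)
  4P = (15, 10)
  5P = (3, 15)
  6P = (6, 14)
  7P = (8, 16)
  8P = (2, 1)
  9P = (0, 5)
Match found at i = 9.

k = 9


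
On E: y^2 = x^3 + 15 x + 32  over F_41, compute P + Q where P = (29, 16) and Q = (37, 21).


P != Q, so use the chord formula.
s = (y2 - y1) / (x2 - x1) = (5) / (8) mod 41 = 16
x3 = s^2 - x1 - x2 mod 41 = 16^2 - 29 - 37 = 26
y3 = s (x1 - x3) - y1 mod 41 = 16 * (29 - 26) - 16 = 32

P + Q = (26, 32)


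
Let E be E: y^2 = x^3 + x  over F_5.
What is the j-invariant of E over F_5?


Delta = -16(4 a^3 + 27 b^2) mod 5 = 1
-1728 * (4 a)^3 = -1728 * (4*1)^3 mod 5 = 3
j = 3 * 1^(-1) mod 5 = 3

j = 3 (mod 5)


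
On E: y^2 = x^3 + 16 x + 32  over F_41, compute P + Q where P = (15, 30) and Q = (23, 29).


P != Q, so use the chord formula.
s = (y2 - y1) / (x2 - x1) = (40) / (8) mod 41 = 5
x3 = s^2 - x1 - x2 mod 41 = 5^2 - 15 - 23 = 28
y3 = s (x1 - x3) - y1 mod 41 = 5 * (15 - 28) - 30 = 28

P + Q = (28, 28)


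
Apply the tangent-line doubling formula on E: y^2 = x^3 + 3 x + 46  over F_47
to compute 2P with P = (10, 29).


Doubling: s = (3 x1^2 + a) / (2 y1)
s = (3*10^2 + 3) / (2*29) mod 47 = 19
x3 = s^2 - 2 x1 mod 47 = 19^2 - 2*10 = 12
y3 = s (x1 - x3) - y1 mod 47 = 19 * (10 - 12) - 29 = 27

2P = (12, 27)


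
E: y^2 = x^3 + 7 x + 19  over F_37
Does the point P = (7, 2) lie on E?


Check whether y^2 = x^3 + 7 x + 19 (mod 37) for (x, y) = (7, 2).
LHS: y^2 = 2^2 mod 37 = 4
RHS: x^3 + 7 x + 19 = 7^3 + 7*7 + 19 mod 37 = 4
LHS = RHS

Yes, on the curve


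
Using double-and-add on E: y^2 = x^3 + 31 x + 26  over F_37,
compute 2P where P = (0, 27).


k = 2 = 10_2 (binary, LSB first: 01)
Double-and-add from P = (0, 27):
  bit 0 = 0: acc unchanged = O
  bit 1 = 1: acc = O + (16, 20) = (16, 20)

2P = (16, 20)


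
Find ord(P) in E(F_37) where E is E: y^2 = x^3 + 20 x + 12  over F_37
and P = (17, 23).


Compute successive multiples of P until we hit O:
  1P = (17, 23)
  2P = (19, 6)
  3P = (27, 25)
  4P = (33, 33)
  5P = (3, 32)
  6P = (21, 6)
  7P = (24, 16)
  8P = (34, 31)
  ... (continuing to 46P)
  46P = O

ord(P) = 46


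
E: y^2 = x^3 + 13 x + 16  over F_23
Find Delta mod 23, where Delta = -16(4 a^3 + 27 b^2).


4 a^3 + 27 b^2 = 4*13^3 + 27*16^2 = 8788 + 6912 = 15700
Delta = -16 * (15700) = -251200
Delta mod 23 = 6

Delta = 6 (mod 23)


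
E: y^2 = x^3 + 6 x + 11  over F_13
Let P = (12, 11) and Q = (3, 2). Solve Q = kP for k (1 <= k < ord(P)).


Enumerate multiples of P until we hit Q = (3, 2):
  1P = (12, 11)
  2P = (3, 11)
  3P = (11, 2)
  4P = (6, 4)
  5P = (9, 12)
  6P = (8, 5)
  7P = (5, 6)
  8P = (5, 7)
  9P = (8, 8)
  10P = (9, 1)
  11P = (6, 9)
  12P = (11, 11)
  13P = (3, 2)
Match found at i = 13.

k = 13


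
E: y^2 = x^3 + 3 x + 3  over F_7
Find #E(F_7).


For each x in F_7, count y with y^2 = x^3 + 3 x + 3 mod 7:
  x = 1: RHS = 0, y in [0]  -> 1 point(s)
  x = 3: RHS = 4, y in [2, 5]  -> 2 point(s)
  x = 4: RHS = 2, y in [3, 4]  -> 2 point(s)
Affine points: 5. Add the point at infinity: total = 6.

#E(F_7) = 6


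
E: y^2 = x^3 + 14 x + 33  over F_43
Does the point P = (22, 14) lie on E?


Check whether y^2 = x^3 + 14 x + 33 (mod 43) for (x, y) = (22, 14).
LHS: y^2 = 14^2 mod 43 = 24
RHS: x^3 + 14 x + 33 = 22^3 + 14*22 + 33 mod 43 = 24
LHS = RHS

Yes, on the curve


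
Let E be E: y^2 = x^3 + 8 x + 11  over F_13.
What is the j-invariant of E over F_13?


Delta = -16(4 a^3 + 27 b^2) mod 13 = 6
-1728 * (4 a)^3 = -1728 * (4*8)^3 mod 13 = 8
j = 8 * 6^(-1) mod 13 = 10

j = 10 (mod 13)


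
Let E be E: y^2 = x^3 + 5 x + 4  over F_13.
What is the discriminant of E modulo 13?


4 a^3 + 27 b^2 = 4*5^3 + 27*4^2 = 500 + 432 = 932
Delta = -16 * (932) = -14912
Delta mod 13 = 12

Delta = 12 (mod 13)


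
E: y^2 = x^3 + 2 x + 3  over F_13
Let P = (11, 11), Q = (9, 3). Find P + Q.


P != Q, so use the chord formula.
s = (y2 - y1) / (x2 - x1) = (5) / (11) mod 13 = 4
x3 = s^2 - x1 - x2 mod 13 = 4^2 - 11 - 9 = 9
y3 = s (x1 - x3) - y1 mod 13 = 4 * (11 - 9) - 11 = 10

P + Q = (9, 10)


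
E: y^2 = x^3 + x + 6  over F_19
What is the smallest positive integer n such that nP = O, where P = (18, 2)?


Compute successive multiples of P until we hit O:
  1P = (18, 2)
  2P = (3, 13)
  3P = (2, 4)
  4P = (10, 16)
  5P = (0, 14)
  6P = (12, 13)
  7P = (14, 16)
  8P = (4, 6)
  ... (continuing to 18P)
  18P = O

ord(P) = 18


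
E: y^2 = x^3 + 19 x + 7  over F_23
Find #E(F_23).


For each x in F_23, count y with y^2 = x^3 + 19 x + 7 mod 23:
  x = 1: RHS = 4, y in [2, 21]  -> 2 point(s)
  x = 4: RHS = 9, y in [3, 20]  -> 2 point(s)
  x = 7: RHS = 0, y in [0]  -> 1 point(s)
  x = 8: RHS = 4, y in [2, 21]  -> 2 point(s)
  x = 10: RHS = 1, y in [1, 22]  -> 2 point(s)
  x = 11: RHS = 6, y in [11, 12]  -> 2 point(s)
  x = 12: RHS = 8, y in [10, 13]  -> 2 point(s)
  x = 13: RHS = 13, y in [6, 17]  -> 2 point(s)
  x = 14: RHS = 4, y in [2, 21]  -> 2 point(s)
Affine points: 17. Add the point at infinity: total = 18.

#E(F_23) = 18


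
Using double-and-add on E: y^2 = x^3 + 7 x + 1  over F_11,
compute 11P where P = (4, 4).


k = 11 = 1011_2 (binary, LSB first: 1101)
Double-and-add from P = (4, 4):
  bit 0 = 1: acc = O + (4, 4) = (4, 4)
  bit 1 = 1: acc = (4, 4) + (3, 7) = (2, 1)
  bit 2 = 0: acc unchanged = (2, 1)
  bit 3 = 1: acc = (2, 1) + (0, 10) = (10, 2)

11P = (10, 2)


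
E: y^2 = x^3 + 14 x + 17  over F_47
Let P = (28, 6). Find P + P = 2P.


Doubling: s = (3 x1^2 + a) / (2 y1)
s = (3*28^2 + 14) / (2*6) mod 47 = 17
x3 = s^2 - 2 x1 mod 47 = 17^2 - 2*28 = 45
y3 = s (x1 - x3) - y1 mod 47 = 17 * (28 - 45) - 6 = 34

2P = (45, 34)


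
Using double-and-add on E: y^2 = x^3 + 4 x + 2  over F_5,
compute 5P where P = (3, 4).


k = 5 = 101_2 (binary, LSB first: 101)
Double-and-add from P = (3, 4):
  bit 0 = 1: acc = O + (3, 4) = (3, 4)
  bit 1 = 0: acc unchanged = (3, 4)
  bit 2 = 1: acc = (3, 4) + (3, 4) = (3, 1)

5P = (3, 1)


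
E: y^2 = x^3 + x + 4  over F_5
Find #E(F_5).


For each x in F_5, count y with y^2 = x^3 + 1 x + 4 mod 5:
  x = 0: RHS = 4, y in [2, 3]  -> 2 point(s)
  x = 1: RHS = 1, y in [1, 4]  -> 2 point(s)
  x = 2: RHS = 4, y in [2, 3]  -> 2 point(s)
  x = 3: RHS = 4, y in [2, 3]  -> 2 point(s)
Affine points: 8. Add the point at infinity: total = 9.

#E(F_5) = 9


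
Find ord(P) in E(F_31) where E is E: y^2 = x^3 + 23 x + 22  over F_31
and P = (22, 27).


Compute successive multiples of P until we hit O:
  1P = (22, 27)
  2P = (25, 3)
  3P = (17, 26)
  4P = (28, 9)
  5P = (21, 1)
  6P = (13, 21)
  7P = (24, 13)
  8P = (3, 26)
  ... (continuing to 37P)
  37P = O

ord(P) = 37


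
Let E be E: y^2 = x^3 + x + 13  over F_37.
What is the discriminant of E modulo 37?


4 a^3 + 27 b^2 = 4*1^3 + 27*13^2 = 4 + 4563 = 4567
Delta = -16 * (4567) = -73072
Delta mod 37 = 3

Delta = 3 (mod 37)


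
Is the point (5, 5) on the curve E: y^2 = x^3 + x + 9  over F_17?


Check whether y^2 = x^3 + 1 x + 9 (mod 17) for (x, y) = (5, 5).
LHS: y^2 = 5^2 mod 17 = 8
RHS: x^3 + 1 x + 9 = 5^3 + 1*5 + 9 mod 17 = 3
LHS != RHS

No, not on the curve


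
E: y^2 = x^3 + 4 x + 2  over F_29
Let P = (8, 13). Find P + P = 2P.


Doubling: s = (3 x1^2 + a) / (2 y1)
s = (3*8^2 + 4) / (2*13) mod 29 = 12
x3 = s^2 - 2 x1 mod 29 = 12^2 - 2*8 = 12
y3 = s (x1 - x3) - y1 mod 29 = 12 * (8 - 12) - 13 = 26

2P = (12, 26)


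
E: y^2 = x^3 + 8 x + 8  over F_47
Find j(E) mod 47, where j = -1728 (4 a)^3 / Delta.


Delta = -16(4 a^3 + 27 b^2) mod 47 = 26
-1728 * (4 a)^3 = -1728 * (4*8)^3 mod 47 = 5
j = 5 * 26^(-1) mod 47 = 2

j = 2 (mod 47)


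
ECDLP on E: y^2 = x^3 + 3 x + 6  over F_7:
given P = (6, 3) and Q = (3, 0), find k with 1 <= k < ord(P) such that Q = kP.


Enumerate multiples of P until we hit Q = (3, 0):
  1P = (6, 3)
  2P = (3, 0)
Match found at i = 2.

k = 2


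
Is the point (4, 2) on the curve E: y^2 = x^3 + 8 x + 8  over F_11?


Check whether y^2 = x^3 + 8 x + 8 (mod 11) for (x, y) = (4, 2).
LHS: y^2 = 2^2 mod 11 = 4
RHS: x^3 + 8 x + 8 = 4^3 + 8*4 + 8 mod 11 = 5
LHS != RHS

No, not on the curve


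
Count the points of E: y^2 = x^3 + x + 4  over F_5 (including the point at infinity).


For each x in F_5, count y with y^2 = x^3 + 1 x + 4 mod 5:
  x = 0: RHS = 4, y in [2, 3]  -> 2 point(s)
  x = 1: RHS = 1, y in [1, 4]  -> 2 point(s)
  x = 2: RHS = 4, y in [2, 3]  -> 2 point(s)
  x = 3: RHS = 4, y in [2, 3]  -> 2 point(s)
Affine points: 8. Add the point at infinity: total = 9.

#E(F_5) = 9


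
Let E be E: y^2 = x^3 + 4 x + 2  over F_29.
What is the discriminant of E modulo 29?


4 a^3 + 27 b^2 = 4*4^3 + 27*2^2 = 256 + 108 = 364
Delta = -16 * (364) = -5824
Delta mod 29 = 5

Delta = 5 (mod 29)


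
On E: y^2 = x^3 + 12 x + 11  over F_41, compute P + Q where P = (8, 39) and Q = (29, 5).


P != Q, so use the chord formula.
s = (y2 - y1) / (x2 - x1) = (7) / (21) mod 41 = 14
x3 = s^2 - x1 - x2 mod 41 = 14^2 - 8 - 29 = 36
y3 = s (x1 - x3) - y1 mod 41 = 14 * (8 - 36) - 39 = 20

P + Q = (36, 20)
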